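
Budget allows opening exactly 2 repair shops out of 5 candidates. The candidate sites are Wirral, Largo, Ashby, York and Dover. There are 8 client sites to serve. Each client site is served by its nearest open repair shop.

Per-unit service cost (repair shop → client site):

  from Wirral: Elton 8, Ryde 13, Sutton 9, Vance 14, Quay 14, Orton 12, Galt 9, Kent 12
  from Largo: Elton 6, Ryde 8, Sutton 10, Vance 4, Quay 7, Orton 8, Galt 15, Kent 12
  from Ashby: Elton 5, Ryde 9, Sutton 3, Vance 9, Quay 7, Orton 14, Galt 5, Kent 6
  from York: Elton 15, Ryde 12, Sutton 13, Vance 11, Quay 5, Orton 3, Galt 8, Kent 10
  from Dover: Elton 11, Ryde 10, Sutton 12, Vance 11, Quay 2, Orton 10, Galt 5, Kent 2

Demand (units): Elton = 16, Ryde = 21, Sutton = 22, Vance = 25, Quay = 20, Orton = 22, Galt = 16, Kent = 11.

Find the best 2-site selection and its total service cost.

With exactly 2 open, each client site uses its cheapest among the chosen.
{Ashby, York}: Elton→Ashby 5·16=80, Ryde→Ashby 9·21=189, Sutton→Ashby 3·22=66, Vance→Ashby 9·25=225, Quay→York 5·20=100, Orton→York 3·22=66, Galt→Ashby 5·16=80, Kent→Ashby 6·11=66. Service cost 872.
{Largo, Ashby}: service cost 876
{Largo, Dover}: service cost 902
Among all 10 size-2 choices, {Ashby, York} is lowest.

Choose Ashby and York; total service cost 872.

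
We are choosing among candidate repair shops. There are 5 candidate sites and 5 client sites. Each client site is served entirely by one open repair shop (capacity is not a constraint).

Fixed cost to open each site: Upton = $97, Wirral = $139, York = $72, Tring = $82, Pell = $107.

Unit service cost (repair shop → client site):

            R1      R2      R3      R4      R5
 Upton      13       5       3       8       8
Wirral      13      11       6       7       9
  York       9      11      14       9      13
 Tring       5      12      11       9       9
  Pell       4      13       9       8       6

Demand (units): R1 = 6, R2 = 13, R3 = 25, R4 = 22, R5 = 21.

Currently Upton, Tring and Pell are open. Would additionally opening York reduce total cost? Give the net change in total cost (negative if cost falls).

No — net change +72 (cost rises by 72).

Current service cost with {Upton, Tring, Pell}: 466.
Adding York: each client site re-picks its cheapest; new service cost 466, saving 0.
Extra fixed cost: 72. Net change = 72 − 0 = 72.
(Totals: 752 → 824.)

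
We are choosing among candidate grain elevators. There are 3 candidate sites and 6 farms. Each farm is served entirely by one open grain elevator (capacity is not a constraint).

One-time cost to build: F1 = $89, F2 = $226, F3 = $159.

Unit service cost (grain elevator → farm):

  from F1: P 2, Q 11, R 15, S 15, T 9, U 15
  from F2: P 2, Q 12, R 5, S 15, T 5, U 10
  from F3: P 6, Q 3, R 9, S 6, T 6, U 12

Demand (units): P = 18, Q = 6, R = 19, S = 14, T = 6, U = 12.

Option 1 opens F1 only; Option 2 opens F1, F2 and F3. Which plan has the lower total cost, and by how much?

Option 1: {F1}: P→F1 2·18=36, Q→F1 11·6=66, R→F1 15·19=285, S→F1 15·14=210, T→F1 9·6=54, U→F1 15·12=180. Service 831; fixed 89; total 920.
Option 2: {F1, F2, F3}: P→F1 2·18=36, Q→F3 3·6=18, R→F2 5·19=95, S→F3 6·14=84, T→F2 5·6=30, U→F2 10·12=120. Service 383; fixed 474; total 857.
Difference: |920 − 857| = 63.

Option 2 is cheaper by 63.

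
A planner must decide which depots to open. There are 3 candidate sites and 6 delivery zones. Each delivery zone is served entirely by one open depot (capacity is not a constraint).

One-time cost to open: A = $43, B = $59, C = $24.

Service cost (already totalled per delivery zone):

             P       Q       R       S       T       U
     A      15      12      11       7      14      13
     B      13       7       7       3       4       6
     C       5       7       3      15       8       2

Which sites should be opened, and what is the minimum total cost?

For any fixed open set, each delivery zone goes to its cheapest open site; total = fixed + service.
{C}: P→C 5, Q→C 7, R→C 3, S→C 15, T→C 8, U→C 2. Service 40; fixed 24; total 64.
{A, C}: service 32 + fixed 67 = 99
{B}: P→B 13, Q→B 7, R→B 7, S→B 3, T→B 4, U→B 6. Service 40; fixed 59; total 99.
{A, B, C}: service 24 + fixed 126 = 150
(All 7 nonempty subsets were checked; C only is lowest.)

Open C only; minimum total cost 64.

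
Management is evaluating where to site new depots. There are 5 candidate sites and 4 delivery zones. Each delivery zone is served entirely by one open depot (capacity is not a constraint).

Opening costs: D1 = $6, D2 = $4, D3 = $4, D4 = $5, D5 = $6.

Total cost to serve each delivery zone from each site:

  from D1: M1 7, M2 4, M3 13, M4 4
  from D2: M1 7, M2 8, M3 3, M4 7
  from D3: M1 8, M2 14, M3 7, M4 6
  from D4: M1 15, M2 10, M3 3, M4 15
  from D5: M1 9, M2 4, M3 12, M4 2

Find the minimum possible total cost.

For any fixed open set, each delivery zone goes to its cheapest open site; total = fixed + service.
{D2, D5}: M1→D2 7, M2→D5 4, M3→D2 3, M4→D5 2. Service 16; fixed 10; total 26.
{D1, D2}: service 18 + fixed 10 = 28
{D1, D4}: M1→D1 7, M2→D1 4, M3→D4 3, M4→D1 4. Service 18; fixed 11; total 29.
{D1, D2, D3, D4, D5}: M1→D1 7, M2→D1 4, M3→D2 3, M4→D5 2. Service 16; fixed 25; total 41.
No other subset beats 26.

Minimum total cost: 26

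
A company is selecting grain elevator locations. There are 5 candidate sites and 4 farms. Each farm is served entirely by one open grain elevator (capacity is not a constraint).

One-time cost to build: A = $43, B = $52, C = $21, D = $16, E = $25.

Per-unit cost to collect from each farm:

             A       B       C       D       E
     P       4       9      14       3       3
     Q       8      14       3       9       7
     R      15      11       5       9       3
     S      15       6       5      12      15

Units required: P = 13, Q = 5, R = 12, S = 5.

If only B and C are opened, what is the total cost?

Each farm is assigned to its cheapest site among the open ones.
{B, C}: P→B 9·13=117, Q→C 3·5=15, R→C 5·12=60, S→C 5·5=25. Service 217; fixed 73; total 290.

Total cost: 290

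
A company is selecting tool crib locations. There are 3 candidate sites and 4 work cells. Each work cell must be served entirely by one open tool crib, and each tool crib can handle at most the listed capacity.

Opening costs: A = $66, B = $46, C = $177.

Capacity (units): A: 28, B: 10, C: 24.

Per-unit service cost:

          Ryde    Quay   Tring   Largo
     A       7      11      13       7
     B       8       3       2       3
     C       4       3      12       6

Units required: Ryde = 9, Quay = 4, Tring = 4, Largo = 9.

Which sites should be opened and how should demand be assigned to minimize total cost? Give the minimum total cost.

Open {A, B}: Ryde→A 7·9=63, Quay→B 3·4=12, Tring→B 2·4=8, Largo→A 7·9=63.
Loads: A carries 18/28, B carries 8/10. Service 146; fixed 112; total 258.
Next best feasible plan costs 288.

Minimum total cost: 258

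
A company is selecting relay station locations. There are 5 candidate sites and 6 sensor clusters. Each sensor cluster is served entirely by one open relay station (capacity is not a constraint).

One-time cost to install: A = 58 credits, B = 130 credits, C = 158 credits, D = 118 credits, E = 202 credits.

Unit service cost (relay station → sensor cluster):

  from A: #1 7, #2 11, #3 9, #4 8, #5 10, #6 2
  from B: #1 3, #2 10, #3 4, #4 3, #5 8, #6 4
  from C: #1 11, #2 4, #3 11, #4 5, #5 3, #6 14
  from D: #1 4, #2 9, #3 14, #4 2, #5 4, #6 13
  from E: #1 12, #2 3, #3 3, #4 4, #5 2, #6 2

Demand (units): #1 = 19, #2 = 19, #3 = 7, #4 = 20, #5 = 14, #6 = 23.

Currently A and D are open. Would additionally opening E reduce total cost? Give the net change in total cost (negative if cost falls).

No — net change +18 (cost rises by 18).

Current service cost with {A, D}: 452.
Adding E: each sensor cluster re-picks its cheapest; new service cost 268, saving 184.
Extra fixed cost: 202. Net change = 202 − 184 = 18.
(Totals: 628 → 646.)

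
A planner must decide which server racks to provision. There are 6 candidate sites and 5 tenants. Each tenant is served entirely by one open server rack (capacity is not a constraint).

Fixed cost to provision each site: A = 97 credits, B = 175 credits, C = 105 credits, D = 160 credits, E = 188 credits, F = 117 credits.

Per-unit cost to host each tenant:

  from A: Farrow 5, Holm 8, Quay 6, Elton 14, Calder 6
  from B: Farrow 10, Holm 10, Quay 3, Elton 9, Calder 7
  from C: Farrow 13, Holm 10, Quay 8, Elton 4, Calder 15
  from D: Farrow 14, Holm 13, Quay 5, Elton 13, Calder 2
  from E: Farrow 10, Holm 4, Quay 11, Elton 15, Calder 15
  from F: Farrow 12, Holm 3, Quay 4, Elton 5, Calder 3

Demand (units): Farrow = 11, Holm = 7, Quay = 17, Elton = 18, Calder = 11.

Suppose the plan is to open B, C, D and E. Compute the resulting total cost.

Total cost: 911

Each tenant is assigned to its cheapest site among the open ones.
{B, C, D, E}: Farrow→B 10·11=110, Holm→E 4·7=28, Quay→B 3·17=51, Elton→C 4·18=72, Calder→D 2·11=22. Service 283; fixed 628; total 911.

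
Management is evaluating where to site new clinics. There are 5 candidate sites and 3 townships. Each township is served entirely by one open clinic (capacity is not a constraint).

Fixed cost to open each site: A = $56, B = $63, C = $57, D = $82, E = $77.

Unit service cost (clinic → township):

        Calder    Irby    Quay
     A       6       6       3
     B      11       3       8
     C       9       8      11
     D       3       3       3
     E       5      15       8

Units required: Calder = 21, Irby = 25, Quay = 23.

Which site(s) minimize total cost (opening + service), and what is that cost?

For any fixed open set, each township goes to its cheapest open site; total = fixed + service.
{D}: Calder→D 3·21=63, Irby→D 3·25=75, Quay→D 3·23=69. Service 207; fixed 82; total 289.
{A, D}: service 207 + fixed 138 = 345
{C, D}: service 207 + fixed 139 = 346
{A, B, C, D, E}: Calder→D 3·21=63, Irby→B 3·25=75, Quay→A 3·23=69. Service 207; fixed 335; total 542.
No other subset beats 289.

Open D only; minimum total cost 289.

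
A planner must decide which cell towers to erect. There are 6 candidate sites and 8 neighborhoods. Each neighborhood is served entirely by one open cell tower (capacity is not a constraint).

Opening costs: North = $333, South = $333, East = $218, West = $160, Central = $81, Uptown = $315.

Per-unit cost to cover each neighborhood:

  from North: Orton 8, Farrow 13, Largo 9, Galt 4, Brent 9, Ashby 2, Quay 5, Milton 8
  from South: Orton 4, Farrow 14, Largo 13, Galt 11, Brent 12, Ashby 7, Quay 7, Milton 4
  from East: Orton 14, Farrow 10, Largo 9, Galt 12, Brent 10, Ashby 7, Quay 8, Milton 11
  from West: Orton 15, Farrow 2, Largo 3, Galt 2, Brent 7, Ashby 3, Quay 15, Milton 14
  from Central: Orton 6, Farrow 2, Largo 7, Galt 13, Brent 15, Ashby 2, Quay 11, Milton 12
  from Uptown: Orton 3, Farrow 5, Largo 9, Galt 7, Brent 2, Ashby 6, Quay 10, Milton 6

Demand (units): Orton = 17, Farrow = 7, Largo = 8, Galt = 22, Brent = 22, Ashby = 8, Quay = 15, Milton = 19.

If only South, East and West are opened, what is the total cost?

Total cost: 1220

Each neighborhood is assigned to its cheapest site among the open ones.
{South, East, West}: Orton→South 4·17=68, Farrow→West 2·7=14, Largo→West 3·8=24, Galt→West 2·22=44, Brent→West 7·22=154, Ashby→West 3·8=24, Quay→South 7·15=105, Milton→South 4·19=76. Service 509; fixed 711; total 1220.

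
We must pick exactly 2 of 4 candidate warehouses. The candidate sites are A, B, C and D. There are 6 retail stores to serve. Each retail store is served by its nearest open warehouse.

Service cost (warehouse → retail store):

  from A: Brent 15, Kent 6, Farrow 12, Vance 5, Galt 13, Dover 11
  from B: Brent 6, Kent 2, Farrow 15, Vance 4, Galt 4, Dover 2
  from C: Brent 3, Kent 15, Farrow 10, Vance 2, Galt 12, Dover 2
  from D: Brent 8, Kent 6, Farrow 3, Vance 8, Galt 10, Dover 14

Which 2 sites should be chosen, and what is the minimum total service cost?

With exactly 2 open, each retail store uses its cheapest among the chosen.
{B, D}: Brent→B 6, Kent→B 2, Farrow→D 3, Vance→B 4, Galt→B 4, Dover→B 2. Service cost 21.
{B, C}: service cost 23
{C, D}: service cost 26
Among all 6 size-2 choices, {B, D} is lowest.

Choose B and D; total service cost 21.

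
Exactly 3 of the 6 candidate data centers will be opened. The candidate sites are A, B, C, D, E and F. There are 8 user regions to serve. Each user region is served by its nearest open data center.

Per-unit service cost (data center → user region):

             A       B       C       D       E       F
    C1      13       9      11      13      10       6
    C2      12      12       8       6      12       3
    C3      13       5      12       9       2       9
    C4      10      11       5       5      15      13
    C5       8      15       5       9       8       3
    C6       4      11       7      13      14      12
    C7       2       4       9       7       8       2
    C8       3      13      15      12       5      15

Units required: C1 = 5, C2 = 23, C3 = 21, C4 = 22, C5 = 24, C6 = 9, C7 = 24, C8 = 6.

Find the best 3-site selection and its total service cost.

Choose C, E and F; total service cost 464.

With exactly 3 open, each user region uses its cheapest among the chosen.
{C, E, F}: C1→F 6·5=30, C2→F 3·23=69, C3→E 2·21=42, C4→C 5·22=110, C5→F 3·24=72, C6→C 7·9=63, C7→F 2·24=48, C8→E 5·6=30. Service cost 464.
{D, E, F}: service cost 509
{A, E, F}: service cost 535
Among all 20 size-3 choices, {C, E, F} is lowest.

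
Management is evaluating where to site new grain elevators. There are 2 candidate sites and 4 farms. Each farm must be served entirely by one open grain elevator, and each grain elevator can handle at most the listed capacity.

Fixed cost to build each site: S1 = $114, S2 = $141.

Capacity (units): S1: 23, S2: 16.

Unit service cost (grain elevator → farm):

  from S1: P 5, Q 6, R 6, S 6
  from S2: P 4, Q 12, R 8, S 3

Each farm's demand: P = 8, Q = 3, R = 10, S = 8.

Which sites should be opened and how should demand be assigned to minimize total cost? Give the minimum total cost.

Minimum total cost: 389

Open {S1, S2}: P→S2 4·8=32, Q→S1 6·3=18, R→S1 6·10=60, S→S2 3·8=24.
Loads: S1 carries 13/23, S2 carries 16/16. Service 134; fixed 255; total 389.
Next best feasible plan costs 397.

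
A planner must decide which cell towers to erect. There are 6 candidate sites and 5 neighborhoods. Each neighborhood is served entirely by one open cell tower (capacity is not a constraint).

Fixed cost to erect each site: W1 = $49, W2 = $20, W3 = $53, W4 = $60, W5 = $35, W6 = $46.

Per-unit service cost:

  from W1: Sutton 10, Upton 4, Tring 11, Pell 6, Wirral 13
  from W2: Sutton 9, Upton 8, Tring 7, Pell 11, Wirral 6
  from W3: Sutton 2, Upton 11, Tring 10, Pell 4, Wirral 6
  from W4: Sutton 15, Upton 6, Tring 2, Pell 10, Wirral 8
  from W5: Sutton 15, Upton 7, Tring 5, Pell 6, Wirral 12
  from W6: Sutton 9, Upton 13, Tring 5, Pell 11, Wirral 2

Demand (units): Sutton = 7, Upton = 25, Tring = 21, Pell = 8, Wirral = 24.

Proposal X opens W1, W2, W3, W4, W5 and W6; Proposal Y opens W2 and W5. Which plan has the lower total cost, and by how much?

Proposal X: {W1, W2, W3, W4, W5, W6}: Sutton→W3 2·7=14, Upton→W1 4·25=100, Tring→W4 2·21=42, Pell→W3 4·8=32, Wirral→W6 2·24=48. Service 236; fixed 263; total 499.
Proposal Y: {W2, W5}: Sutton→W2 9·7=63, Upton→W5 7·25=175, Tring→W5 5·21=105, Pell→W5 6·8=48, Wirral→W2 6·24=144. Service 535; fixed 55; total 590.
Difference: |499 − 590| = 91.

Proposal X is cheaper by 91.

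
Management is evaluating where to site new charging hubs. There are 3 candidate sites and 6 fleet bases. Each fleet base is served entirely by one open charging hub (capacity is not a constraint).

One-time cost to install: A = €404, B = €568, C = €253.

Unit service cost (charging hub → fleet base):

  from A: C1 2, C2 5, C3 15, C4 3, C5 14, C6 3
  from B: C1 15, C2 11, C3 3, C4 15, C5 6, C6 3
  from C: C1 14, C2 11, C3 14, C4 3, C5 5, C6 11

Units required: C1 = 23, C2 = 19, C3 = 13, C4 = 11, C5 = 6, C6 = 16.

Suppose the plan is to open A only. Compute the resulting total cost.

Total cost: 905

Each fleet base is assigned to its cheapest site among the open ones.
{A}: C1→A 2·23=46, C2→A 5·19=95, C3→A 15·13=195, C4→A 3·11=33, C5→A 14·6=84, C6→A 3·16=48. Service 501; fixed 404; total 905.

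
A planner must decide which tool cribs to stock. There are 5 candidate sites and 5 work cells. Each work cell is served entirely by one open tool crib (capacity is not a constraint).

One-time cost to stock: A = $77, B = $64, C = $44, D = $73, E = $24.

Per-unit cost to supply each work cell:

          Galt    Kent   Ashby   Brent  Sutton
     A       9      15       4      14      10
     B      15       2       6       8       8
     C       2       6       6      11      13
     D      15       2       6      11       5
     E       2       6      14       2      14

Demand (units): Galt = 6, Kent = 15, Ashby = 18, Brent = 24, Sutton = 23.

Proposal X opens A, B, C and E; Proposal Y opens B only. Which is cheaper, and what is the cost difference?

Proposal X is cheaper by 113.

Proposal X: {A, B, C, E}: Galt→C 2·6=12, Kent→B 2·15=30, Ashby→A 4·18=72, Brent→E 2·24=48, Sutton→B 8·23=184. Service 346; fixed 209; total 555.
Proposal Y: {B}: Galt→B 15·6=90, Kent→B 2·15=30, Ashby→B 6·18=108, Brent→B 8·24=192, Sutton→B 8·23=184. Service 604; fixed 64; total 668.
Difference: |555 − 668| = 113.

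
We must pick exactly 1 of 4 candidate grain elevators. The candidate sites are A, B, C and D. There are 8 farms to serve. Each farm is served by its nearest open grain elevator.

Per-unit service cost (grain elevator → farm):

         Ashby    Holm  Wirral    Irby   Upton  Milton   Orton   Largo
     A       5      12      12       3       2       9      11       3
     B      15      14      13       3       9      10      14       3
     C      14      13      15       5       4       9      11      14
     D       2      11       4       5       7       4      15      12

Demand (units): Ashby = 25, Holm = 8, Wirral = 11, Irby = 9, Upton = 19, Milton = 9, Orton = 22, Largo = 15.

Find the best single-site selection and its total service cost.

Choose A only; total service cost 786.

With exactly 1 open, each farm uses its cheapest among the chosen.
{A}: Ashby→A 5·25=125, Holm→A 12·8=96, Wirral→A 12·11=132, Irby→A 3·9=27, Upton→A 2·19=38, Milton→A 9·9=81, Orton→A 11·22=242, Largo→A 3·15=45. Service cost 786.
{D}: service cost 906
{B}: service cost 1271
Among all 4 size-1 choices, {A} is lowest.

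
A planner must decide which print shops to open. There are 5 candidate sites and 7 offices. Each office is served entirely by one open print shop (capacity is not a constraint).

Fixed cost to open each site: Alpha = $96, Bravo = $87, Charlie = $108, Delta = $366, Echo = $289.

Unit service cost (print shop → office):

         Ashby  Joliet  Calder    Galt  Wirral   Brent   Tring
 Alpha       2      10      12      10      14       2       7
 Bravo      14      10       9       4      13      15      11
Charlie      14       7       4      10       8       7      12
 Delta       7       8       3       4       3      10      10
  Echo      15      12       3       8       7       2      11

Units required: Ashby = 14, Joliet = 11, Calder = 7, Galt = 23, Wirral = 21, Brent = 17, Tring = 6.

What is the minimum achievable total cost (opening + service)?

Minimum total cost: 760

For any fixed open set, each office goes to its cheapest open site; total = fixed + service.
{Alpha, Bravo, Charlie}: Ashby→Alpha 2·14=28, Joliet→Charlie 7·11=77, Calder→Charlie 4·7=28, Galt→Bravo 4·23=92, Wirral→Charlie 8·21=168, Brent→Alpha 2·17=34, Tring→Alpha 7·6=42. Service 469; fixed 291; total 760.
{Alpha, Charlie}: service 607 + fixed 204 = 811
{Alpha, Bravo}: service 642 + fixed 183 = 825
{Alpha, Bravo, Charlie, Delta, Echo}: Ashby→Alpha 2·14=28, Joliet→Charlie 7·11=77, Calder→Delta 3·7=21, Galt→Bravo 4·23=92, Wirral→Delta 3·21=63, Brent→Alpha 2·17=34, Tring→Alpha 7·6=42. Service 357; fixed 946; total 1303.
No other subset beats 760.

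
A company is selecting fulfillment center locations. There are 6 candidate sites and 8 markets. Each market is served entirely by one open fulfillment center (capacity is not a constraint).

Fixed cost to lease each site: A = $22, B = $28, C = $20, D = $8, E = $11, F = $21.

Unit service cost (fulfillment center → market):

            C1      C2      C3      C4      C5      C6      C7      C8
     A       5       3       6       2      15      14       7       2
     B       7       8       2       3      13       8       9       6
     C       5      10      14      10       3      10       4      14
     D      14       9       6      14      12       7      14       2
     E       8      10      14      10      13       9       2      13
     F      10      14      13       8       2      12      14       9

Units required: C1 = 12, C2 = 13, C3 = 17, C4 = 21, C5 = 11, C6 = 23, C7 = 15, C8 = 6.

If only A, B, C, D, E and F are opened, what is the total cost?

Each market is assigned to its cheapest site among the open ones.
{A, B, C, D, E, F}: C1→A 5·12=60, C2→A 3·13=39, C3→B 2·17=34, C4→A 2·21=42, C5→F 2·11=22, C6→D 7·23=161, C7→E 2·15=30, C8→A 2·6=12. Service 400; fixed 110; total 510.

Total cost: 510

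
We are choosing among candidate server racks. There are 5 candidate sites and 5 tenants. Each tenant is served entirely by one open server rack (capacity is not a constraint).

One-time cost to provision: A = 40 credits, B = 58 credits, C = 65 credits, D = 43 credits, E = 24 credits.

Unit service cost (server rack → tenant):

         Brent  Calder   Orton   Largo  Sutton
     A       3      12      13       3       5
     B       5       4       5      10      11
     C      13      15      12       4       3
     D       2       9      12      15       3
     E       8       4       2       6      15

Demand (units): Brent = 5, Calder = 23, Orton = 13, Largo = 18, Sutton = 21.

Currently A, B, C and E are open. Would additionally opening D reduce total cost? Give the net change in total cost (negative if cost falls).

No — net change +38 (cost rises by 38).

Current service cost with {A, B, C, E}: 250.
Adding D: each tenant re-picks its cheapest; new service cost 245, saving 5.
Extra fixed cost: 43. Net change = 43 − 5 = 38.
(Totals: 437 → 475.)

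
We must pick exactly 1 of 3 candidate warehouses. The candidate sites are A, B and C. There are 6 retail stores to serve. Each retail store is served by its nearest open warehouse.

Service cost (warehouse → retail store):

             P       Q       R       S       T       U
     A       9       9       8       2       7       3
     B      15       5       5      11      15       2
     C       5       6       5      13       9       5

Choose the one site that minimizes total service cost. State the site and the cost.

With exactly 1 open, each retail store uses its cheapest among the chosen.
{A}: P→A 9, Q→A 9, R→A 8, S→A 2, T→A 7, U→A 3. Service cost 38.
{C}: service cost 43
{B}: service cost 53
Among all 3 size-1 choices, {A} is lowest.

Choose A only; total service cost 38.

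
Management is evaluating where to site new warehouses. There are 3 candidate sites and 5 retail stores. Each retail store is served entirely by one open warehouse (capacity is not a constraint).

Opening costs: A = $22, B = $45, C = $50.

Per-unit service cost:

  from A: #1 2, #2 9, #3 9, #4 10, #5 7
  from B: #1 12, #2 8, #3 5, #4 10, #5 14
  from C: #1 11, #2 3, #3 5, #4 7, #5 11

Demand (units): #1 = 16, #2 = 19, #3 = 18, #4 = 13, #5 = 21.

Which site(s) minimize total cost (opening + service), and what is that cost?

For any fixed open set, each retail store goes to its cheapest open site; total = fixed + service.
{A, C}: #1→A 2·16=32, #2→C 3·19=57, #3→C 5·18=90, #4→C 7·13=91, #5→A 7·21=147. Service 417; fixed 72; total 489.
{A, B, C}: #1→A 2·16=32, #2→C 3·19=57, #3→B 5·18=90, #4→C 7·13=91, #5→A 7·21=147. Service 417; fixed 117; total 534.
{A, B}: service 551 + fixed 67 = 618
{A}: service 642 + fixed 22 = 664
No other subset beats 489.

Open A and C; minimum total cost 489.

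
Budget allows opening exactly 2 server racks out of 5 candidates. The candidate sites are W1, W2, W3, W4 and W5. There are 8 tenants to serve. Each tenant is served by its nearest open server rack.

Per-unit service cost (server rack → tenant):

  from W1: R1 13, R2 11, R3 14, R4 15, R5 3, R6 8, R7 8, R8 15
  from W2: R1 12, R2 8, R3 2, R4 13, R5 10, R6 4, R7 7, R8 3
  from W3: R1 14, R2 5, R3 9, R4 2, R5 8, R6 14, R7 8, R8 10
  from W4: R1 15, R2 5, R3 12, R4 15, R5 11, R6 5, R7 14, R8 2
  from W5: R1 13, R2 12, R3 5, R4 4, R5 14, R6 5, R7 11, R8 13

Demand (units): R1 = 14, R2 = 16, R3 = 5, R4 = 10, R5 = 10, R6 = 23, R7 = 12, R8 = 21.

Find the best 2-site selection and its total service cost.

Choose W2 and W3; total service cost 597.

With exactly 2 open, each tenant uses its cheapest among the chosen.
{W2, W3}: R1→W2 12·14=168, R2→W3 5·16=80, R3→W2 2·5=10, R4→W3 2·10=20, R5→W3 8·10=80, R6→W2 4·23=92, R7→W2 7·12=84, R8→W2 3·21=63. Service cost 597.
{W3, W4}: service cost 674
{W2, W5}: service cost 685
Among all 10 size-2 choices, {W2, W3} is lowest.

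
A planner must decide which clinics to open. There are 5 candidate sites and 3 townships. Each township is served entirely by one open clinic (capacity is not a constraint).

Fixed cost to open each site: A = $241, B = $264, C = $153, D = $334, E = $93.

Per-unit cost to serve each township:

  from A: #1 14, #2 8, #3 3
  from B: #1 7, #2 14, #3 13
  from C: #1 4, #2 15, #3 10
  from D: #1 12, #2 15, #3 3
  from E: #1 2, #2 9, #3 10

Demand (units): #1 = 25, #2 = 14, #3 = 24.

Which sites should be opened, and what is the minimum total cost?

For any fixed open set, each township goes to its cheapest open site; total = fixed + service.
{E}: #1→E 2·25=50, #2→E 9·14=126, #3→E 10·24=240. Service 416; fixed 93; total 509.
{A, E}: service 234 + fixed 334 = 568
{C, E}: service 416 + fixed 246 = 662
{A, B, C, D, E}: #1→E 2·25=50, #2→A 8·14=112, #3→A 3·24=72. Service 234; fixed 1085; total 1319.
No other subset beats 509.

Open E only; minimum total cost 509.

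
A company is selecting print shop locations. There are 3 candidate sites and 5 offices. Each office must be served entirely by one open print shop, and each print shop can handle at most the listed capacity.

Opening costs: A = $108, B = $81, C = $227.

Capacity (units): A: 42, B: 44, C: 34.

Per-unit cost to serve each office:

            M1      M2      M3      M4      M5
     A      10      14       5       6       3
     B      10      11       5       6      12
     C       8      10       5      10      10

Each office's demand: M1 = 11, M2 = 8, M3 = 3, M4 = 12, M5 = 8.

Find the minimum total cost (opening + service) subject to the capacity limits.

Open {A}: M1→A 10·11=110, M2→A 14·8=112, M3→A 5·3=15, M4→A 6·12=72, M5→A 3·8=24.
Loads: A carries 42/42. Service 333; fixed 108; total 441.
Next best feasible plan costs 462.

Minimum total cost: 441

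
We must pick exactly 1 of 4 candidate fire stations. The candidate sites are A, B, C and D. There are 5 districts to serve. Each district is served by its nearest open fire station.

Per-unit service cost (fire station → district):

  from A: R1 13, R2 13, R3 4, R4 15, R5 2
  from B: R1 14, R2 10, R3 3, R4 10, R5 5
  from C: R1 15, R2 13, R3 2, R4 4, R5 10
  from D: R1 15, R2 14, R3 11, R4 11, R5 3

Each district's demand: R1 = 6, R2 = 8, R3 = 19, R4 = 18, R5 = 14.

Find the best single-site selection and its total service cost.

With exactly 1 open, each district uses its cheapest among the chosen.
{C}: R1→C 15·6=90, R2→C 13·8=104, R3→C 2·19=38, R4→C 4·18=72, R5→C 10·14=140. Service cost 444.
{B}: service cost 471
{A}: service cost 556
Among all 4 size-1 choices, {C} is lowest.

Choose C only; total service cost 444.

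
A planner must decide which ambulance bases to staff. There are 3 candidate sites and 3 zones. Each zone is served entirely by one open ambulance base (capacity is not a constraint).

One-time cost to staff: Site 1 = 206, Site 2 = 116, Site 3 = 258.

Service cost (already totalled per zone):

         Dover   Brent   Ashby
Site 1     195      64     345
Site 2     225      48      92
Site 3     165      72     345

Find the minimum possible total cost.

For any fixed open set, each zone goes to its cheapest open site; total = fixed + service.
{Site 2}: Dover→Site 2 225, Brent→Site 2 48, Ashby→Site 2 92. Service 365; fixed 116; total 481.
{Site 1, Site 2}: Dover→Site 1 195, Brent→Site 2 48, Ashby→Site 2 92. Service 335; fixed 322; total 657.
{Site 2, Site 3}: service 305 + fixed 374 = 679
{Site 1, Site 2, Site 3}: Dover→Site 3 165, Brent→Site 2 48, Ashby→Site 2 92. Service 305; fixed 580; total 885.
No other subset beats 481.

Minimum total cost: 481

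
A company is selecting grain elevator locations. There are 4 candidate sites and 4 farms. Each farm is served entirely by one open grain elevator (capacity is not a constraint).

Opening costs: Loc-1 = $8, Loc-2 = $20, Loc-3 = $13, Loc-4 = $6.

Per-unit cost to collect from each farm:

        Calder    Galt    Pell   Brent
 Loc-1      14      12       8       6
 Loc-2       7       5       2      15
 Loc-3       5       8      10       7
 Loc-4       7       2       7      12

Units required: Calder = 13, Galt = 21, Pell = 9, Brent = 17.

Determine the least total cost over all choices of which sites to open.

For any fixed open set, each farm goes to its cheapest open site; total = fixed + service.
{Loc-1, Loc-2, Loc-3, Loc-4}: Calder→Loc-3 5·13=65, Galt→Loc-4 2·21=42, Pell→Loc-2 2·9=18, Brent→Loc-1 6·17=102. Service 227; fixed 47; total 274.
{Loc-2, Loc-3, Loc-4}: service 244 + fixed 39 = 283
{Loc-1, Loc-2, Loc-4}: service 253 + fixed 34 = 287
{Loc-4}: Calder→Loc-4 7·13=91, Galt→Loc-4 2·21=42, Pell→Loc-4 7·9=63, Brent→Loc-4 12·17=204. Service 400; fixed 6; total 406.
No other subset beats 274.

Minimum total cost: 274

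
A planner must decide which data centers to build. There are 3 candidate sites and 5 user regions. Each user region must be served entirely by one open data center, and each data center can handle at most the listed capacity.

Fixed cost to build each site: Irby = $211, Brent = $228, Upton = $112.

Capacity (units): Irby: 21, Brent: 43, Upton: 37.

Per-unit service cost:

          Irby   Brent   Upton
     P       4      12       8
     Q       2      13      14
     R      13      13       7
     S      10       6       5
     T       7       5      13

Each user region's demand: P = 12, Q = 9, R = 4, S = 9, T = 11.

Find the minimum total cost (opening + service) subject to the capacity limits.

Open {Irby, Upton}: P→Upton 8·12=96, Q→Irby 2·9=18, R→Upton 7·4=28, S→Upton 5·9=45, T→Irby 7·11=77.
Loads: Irby carries 20/21, Upton carries 25/37. Service 264; fixed 323; total 587.
Next best feasible plan costs 605.

Minimum total cost: 587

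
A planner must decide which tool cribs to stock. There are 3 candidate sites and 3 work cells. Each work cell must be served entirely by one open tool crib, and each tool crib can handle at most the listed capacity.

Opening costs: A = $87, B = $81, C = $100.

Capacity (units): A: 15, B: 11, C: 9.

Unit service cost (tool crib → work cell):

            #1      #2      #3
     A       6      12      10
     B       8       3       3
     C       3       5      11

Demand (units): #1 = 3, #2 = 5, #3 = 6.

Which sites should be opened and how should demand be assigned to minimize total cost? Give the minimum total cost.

Minimum total cost: 219

Open {A, B}: #1→A 6·3=18, #2→B 3·5=15, #3→B 3·6=18.
Loads: A carries 3/15, B carries 11/11. Service 51; fixed 168; total 219.
Next best feasible plan costs 223.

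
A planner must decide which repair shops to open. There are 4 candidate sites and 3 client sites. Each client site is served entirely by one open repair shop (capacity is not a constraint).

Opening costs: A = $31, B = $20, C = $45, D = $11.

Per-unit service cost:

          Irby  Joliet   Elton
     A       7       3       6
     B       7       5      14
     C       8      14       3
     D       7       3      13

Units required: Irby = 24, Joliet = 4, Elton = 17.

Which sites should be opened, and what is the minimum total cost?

Open C and D; minimum total cost 287.

For any fixed open set, each client site goes to its cheapest open site; total = fixed + service.
{C, D}: Irby→D 7·24=168, Joliet→D 3·4=12, Elton→C 3·17=51. Service 231; fixed 56; total 287.
{B, C}: Irby→B 7·24=168, Joliet→B 5·4=20, Elton→C 3·17=51. Service 239; fixed 65; total 304.
{A, C}: Irby→A 7·24=168, Joliet→A 3·4=12, Elton→C 3·17=51. Service 231; fixed 76; total 307.
{A, B, C, D}: service 231 + fixed 107 = 338
No other subset beats 287.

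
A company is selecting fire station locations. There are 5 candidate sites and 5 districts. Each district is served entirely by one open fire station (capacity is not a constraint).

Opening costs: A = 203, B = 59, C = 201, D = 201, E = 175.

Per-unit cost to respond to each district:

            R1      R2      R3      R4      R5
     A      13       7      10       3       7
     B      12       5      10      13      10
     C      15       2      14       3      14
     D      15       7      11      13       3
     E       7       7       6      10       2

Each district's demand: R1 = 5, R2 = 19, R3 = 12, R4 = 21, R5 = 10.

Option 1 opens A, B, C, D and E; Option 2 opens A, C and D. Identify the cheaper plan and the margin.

Option 2 is cheaper by 146.

Option 1: {A, B, C, D, E}: R1→E 7·5=35, R2→C 2·19=38, R3→E 6·12=72, R4→A 3·21=63, R5→E 2·10=20. Service 228; fixed 839; total 1067.
Option 2: {A, C, D}: R1→A 13·5=65, R2→C 2·19=38, R3→A 10·12=120, R4→A 3·21=63, R5→D 3·10=30. Service 316; fixed 605; total 921.
Difference: |1067 − 921| = 146.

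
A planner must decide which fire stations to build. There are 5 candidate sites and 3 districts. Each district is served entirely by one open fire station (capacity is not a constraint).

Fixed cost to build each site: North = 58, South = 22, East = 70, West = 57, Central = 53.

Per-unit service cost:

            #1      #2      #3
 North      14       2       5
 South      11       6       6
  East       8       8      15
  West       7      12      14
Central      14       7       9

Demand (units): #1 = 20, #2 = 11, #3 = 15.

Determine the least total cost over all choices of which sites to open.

For any fixed open set, each district goes to its cheapest open site; total = fixed + service.
{North, West}: #1→West 7·20=140, #2→North 2·11=22, #3→North 5·15=75. Service 237; fixed 115; total 352.
{North, South, West}: #1→West 7·20=140, #2→North 2·11=22, #3→North 5·15=75. Service 237; fixed 137; total 374.
{South, West}: service 296 + fixed 79 = 375
{North, South, East, West, Central}: #1→West 7·20=140, #2→North 2·11=22, #3→North 5·15=75. Service 237; fixed 260; total 497.
No other subset beats 352.

Minimum total cost: 352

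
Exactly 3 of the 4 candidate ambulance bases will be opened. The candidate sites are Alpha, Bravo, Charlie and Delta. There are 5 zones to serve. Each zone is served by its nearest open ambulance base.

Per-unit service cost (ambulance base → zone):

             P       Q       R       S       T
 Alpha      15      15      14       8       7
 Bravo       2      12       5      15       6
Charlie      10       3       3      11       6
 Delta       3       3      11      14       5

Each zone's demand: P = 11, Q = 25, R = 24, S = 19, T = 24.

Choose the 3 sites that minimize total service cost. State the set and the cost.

Choose Alpha, Charlie and Delta; total service cost 452.

With exactly 3 open, each zone uses its cheapest among the chosen.
{Alpha, Charlie, Delta}: P→Delta 3·11=33, Q→Charlie 3·25=75, R→Charlie 3·24=72, S→Alpha 8·19=152, T→Delta 5·24=120. Service cost 452.
{Alpha, Bravo, Charlie}: service cost 465
{Alpha, Bravo, Delta}: service cost 489
Among all 4 size-3 choices, {Alpha, Charlie, Delta} is lowest.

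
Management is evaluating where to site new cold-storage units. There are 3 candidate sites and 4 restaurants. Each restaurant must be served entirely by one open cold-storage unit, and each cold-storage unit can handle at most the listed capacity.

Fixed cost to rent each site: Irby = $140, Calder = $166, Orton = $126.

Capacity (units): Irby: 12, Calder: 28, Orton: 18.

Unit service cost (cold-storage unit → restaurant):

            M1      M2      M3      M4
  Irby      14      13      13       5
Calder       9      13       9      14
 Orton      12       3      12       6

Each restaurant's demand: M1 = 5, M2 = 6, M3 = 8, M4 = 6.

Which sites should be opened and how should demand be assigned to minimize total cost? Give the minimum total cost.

Open {Calder}: M1→Calder 9·5=45, M2→Calder 13·6=78, M3→Calder 9·8=72, M4→Calder 14·6=84.
Loads: Calder carries 25/28. Service 279; fixed 166; total 445.
Next best feasible plan costs 463.

Minimum total cost: 445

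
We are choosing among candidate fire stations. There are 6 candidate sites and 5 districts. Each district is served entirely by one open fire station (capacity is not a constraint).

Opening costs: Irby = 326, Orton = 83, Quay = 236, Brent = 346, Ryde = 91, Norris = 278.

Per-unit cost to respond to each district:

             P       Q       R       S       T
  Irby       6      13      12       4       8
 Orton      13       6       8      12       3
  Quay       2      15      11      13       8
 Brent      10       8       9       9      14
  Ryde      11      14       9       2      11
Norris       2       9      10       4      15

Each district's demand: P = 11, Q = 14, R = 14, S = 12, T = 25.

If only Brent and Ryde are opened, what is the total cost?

Total cost: 1084

Each district is assigned to its cheapest site among the open ones.
{Brent, Ryde}: P→Brent 10·11=110, Q→Brent 8·14=112, R→Brent 9·14=126, S→Ryde 2·12=24, T→Ryde 11·25=275. Service 647; fixed 437; total 1084.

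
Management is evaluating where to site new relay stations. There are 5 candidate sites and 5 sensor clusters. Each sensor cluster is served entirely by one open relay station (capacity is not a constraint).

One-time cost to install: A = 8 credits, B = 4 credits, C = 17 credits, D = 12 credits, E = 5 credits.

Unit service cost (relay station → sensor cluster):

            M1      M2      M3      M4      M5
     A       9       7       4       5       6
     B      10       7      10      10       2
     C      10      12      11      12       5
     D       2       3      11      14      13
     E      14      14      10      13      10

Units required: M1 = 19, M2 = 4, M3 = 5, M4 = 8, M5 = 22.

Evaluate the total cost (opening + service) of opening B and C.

Each sensor cluster is assigned to its cheapest site among the open ones.
{B, C}: M1→B 10·19=190, M2→B 7·4=28, M3→B 10·5=50, M4→B 10·8=80, M5→B 2·22=44. Service 392; fixed 21; total 413.

Total cost: 413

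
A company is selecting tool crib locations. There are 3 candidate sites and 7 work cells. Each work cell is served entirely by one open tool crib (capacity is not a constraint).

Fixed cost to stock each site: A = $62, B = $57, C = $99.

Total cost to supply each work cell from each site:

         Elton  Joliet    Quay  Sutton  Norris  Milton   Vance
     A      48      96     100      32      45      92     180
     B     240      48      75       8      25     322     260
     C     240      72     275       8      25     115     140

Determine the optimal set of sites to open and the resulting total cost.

Open A and B; minimum total cost 595.

For any fixed open set, each work cell goes to its cheapest open site; total = fixed + service.
{A, B}: Elton→A 48, Joliet→B 48, Quay→B 75, Sutton→B 8, Norris→B 25, Milton→A 92, Vance→A 180. Service 476; fixed 119; total 595.
{A, C}: service 485 + fixed 161 = 646
{A, B, C}: Elton→A 48, Joliet→B 48, Quay→B 75, Sutton→B 8, Norris→B 25, Milton→A 92, Vance→C 140. Service 436; fixed 218; total 654.
{B}: service 978 + fixed 57 = 1035
No other subset beats 595.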